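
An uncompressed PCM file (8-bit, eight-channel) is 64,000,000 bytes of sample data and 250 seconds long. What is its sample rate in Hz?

Bytes = sample_rate × seconds × bytes_per_sample × channels.
sample_rate = 64,000,000 / (250 × 1 × 8) = 64,000,000 / 2,000 = 32,000 Hz.

32,000 Hz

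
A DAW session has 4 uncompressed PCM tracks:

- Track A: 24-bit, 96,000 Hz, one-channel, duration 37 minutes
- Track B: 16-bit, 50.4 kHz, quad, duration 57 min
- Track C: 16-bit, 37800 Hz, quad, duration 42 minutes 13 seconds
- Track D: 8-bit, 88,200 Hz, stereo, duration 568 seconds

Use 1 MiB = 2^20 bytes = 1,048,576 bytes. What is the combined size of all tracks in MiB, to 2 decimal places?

2750.85 MiB

Track A: 37 minutes = 2,220 s; 96,000 × 2,220 × 3 × 1 = 639,360,000 bytes.
Track B: 57 min = 3,420 s; 50,400 × 3,420 × 2 × 4 = 1,378,944,000 bytes.
Track C: 42 minutes 13 seconds = 2,533 s; 37,800 × 2,533 × 2 × 4 = 765,979,200 bytes.
Track D: 88,200 × 568 × 1 × 2 = 100,195,200 bytes.
Total = 2,884,478,400 bytes = 2750.85 MiB.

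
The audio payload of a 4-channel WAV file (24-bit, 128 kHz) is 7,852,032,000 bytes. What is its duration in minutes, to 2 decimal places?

85.20 minutes

Byte rate = 128,000 × 3 × 4 = 1,536,000 bytes/s.
Duration = 7,852,032,000 / 1,536,000 = 5,112 s.
5,112 s / 60 = 85.20 minutes.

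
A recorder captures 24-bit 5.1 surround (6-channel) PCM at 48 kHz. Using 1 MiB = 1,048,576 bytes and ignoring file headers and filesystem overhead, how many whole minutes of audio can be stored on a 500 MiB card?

10 minutes

Uncompressed byte rate = 48,000 × 3 × 6 = 864,000 bytes/s.
Capacity = 500 × 1,048,576 = 524,288,000 bytes.
524,288,000 / 864,000 ≈ 606.81 s → 10 minutes.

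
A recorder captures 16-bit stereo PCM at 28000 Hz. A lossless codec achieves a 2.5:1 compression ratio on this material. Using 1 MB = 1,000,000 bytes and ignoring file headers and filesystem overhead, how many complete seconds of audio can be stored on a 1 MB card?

22 seconds

Uncompressed byte rate = 28,000 × 2 × 2 = 112,000 bytes/s.
After 2.5:1 compression, effective rate ≈ 44800 bytes/s.
Capacity = 1 × 1,000,000 = 1,000,000 bytes.
1,000,000 / effective rate ≈ 22.32 s → 22 seconds.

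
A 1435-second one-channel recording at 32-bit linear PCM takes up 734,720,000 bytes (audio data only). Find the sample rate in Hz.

Bytes = sample_rate × seconds × bytes_per_sample × channels.
sample_rate = 734,720,000 / (1,435 × 4 × 1) = 734,720,000 / 5,740 = 128,000 Hz.

128,000 Hz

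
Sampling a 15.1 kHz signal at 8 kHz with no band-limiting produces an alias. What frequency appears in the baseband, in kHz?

Nyquist = 8,000/2 = 4,000 Hz; 15,100 Hz exceeds it.
Alias = |15,100 − 2×8,000| = |15,100 − 16,000| = 900 Hz = 0.9 kHz.

0.9 kHz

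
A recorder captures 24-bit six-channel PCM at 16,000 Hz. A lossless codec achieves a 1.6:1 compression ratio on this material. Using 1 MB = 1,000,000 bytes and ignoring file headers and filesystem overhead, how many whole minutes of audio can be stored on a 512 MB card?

47 minutes

Uncompressed byte rate = 16,000 × 3 × 6 = 288,000 bytes/s.
After 1.6:1 compression, effective rate ≈ 180000 bytes/s.
Capacity = 512 × 1,000,000 = 512,000,000 bytes.
512,000,000 / effective rate ≈ 2844.44 s → 47 minutes.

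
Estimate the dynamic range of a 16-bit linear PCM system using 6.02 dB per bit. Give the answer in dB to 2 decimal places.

96.32 dB

16 × 6.02 = 96.32 dB.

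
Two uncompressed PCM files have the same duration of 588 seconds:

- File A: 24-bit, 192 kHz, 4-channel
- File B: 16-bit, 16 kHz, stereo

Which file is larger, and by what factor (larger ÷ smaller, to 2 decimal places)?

File A: 192,000 × 3 × 4 = 2,304,000 bytes/s.
File B: 16,000 × 2 × 2 = 64,000 bytes/s.
File A is larger; ratio = 1,354,752,000 / 37,632,000 = 36.00.

File A, by a factor of 36.00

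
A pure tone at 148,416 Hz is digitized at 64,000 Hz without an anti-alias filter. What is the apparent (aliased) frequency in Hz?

Nyquist = 64,000/2 = 32,000 Hz; 148,416 Hz exceeds it.
Alias = |148,416 − 2×64,000| = |148,416 − 128,000| = 20,416 Hz.

20,416 Hz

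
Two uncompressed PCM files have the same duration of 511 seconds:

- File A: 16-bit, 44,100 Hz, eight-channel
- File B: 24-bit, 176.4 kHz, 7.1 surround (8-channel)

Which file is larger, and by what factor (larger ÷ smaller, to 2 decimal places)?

File B, by a factor of 6.00

File A: 44,100 × 2 × 8 = 705,600 bytes/s.
File B: 176,400 × 3 × 8 = 4,233,600 bytes/s.
File B is larger; ratio = 2,163,369,600 / 360,561,600 = 6.00.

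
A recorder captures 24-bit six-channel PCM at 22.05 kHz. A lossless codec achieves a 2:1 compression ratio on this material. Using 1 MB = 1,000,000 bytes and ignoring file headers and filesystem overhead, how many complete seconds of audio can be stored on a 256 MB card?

Uncompressed byte rate = 22,050 × 3 × 6 = 396,900 bytes/s.
After 2:1 compression, effective rate ≈ 198450 bytes/s.
Capacity = 256 × 1,000,000 = 256,000,000 bytes.
256,000,000 / effective rate ≈ 1290 s → 1,289 seconds.

1,289 seconds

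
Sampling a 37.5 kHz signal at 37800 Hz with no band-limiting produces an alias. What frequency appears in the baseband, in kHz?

Nyquist = 37,800/2 = 18,900 Hz; 37,500 Hz exceeds it.
Alias = |37,500 − 1×37,800| = |37,500 − 37,800| = 300 Hz = 0.3 kHz.

0.3 kHz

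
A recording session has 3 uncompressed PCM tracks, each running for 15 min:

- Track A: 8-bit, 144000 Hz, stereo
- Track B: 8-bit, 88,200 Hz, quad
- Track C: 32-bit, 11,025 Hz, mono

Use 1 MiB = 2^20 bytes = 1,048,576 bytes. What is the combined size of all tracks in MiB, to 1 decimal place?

15 min = 900 s.
Track A: 144,000 × 900 × 1 × 2 = 259,200,000 bytes.
Track B: 88,200 × 900 × 1 × 4 = 317,520,000 bytes.
Track C: 11,025 × 900 × 4 × 1 = 39,690,000 bytes.
Total = 616,410,000 bytes = 587.9 MiB.

587.9 MiB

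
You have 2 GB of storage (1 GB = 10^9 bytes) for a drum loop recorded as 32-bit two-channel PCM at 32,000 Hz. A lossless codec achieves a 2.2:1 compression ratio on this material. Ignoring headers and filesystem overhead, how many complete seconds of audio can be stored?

17,187 seconds

Uncompressed byte rate = 32,000 × 4 × 2 = 256,000 bytes/s.
After 2.2:1 compression, effective rate ≈ 116363.64 bytes/s.
Capacity = 2 × 1,000,000,000 = 2,000,000,000 bytes.
2,000,000,000 / effective rate ≈ 17187.5 s → 17,187 seconds.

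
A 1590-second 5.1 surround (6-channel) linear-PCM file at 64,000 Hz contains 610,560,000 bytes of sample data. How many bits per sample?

8 bits

Bytes per sample = 610,560,000 / (64,000 × 1,590 × 6) = 610,560,000 / 610,560,000 = 1.
Bit depth = 1 × 8 = 8 bits.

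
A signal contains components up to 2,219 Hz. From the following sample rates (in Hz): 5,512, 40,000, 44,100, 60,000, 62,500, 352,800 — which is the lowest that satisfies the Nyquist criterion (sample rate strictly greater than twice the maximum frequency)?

5,512 Hz

Need sample rate > 2 × 2,219 = 4,438 Hz.
Lowest listed rate above 4,438 Hz is 5,512 Hz.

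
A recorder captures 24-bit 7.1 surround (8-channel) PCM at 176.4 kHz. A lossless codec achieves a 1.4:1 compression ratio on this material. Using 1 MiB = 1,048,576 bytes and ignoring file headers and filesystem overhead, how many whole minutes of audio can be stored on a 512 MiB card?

2 minutes

Uncompressed byte rate = 176,400 × 3 × 8 = 4,233,600 bytes/s.
After 1.4:1 compression, effective rate ≈ 3024000 bytes/s.
Capacity = 512 × 1,048,576 = 536,870,912 bytes.
536,870,912 / effective rate ≈ 177.54 s → 2 minutes.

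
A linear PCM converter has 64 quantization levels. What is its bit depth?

log2(64) = 6.

6 bits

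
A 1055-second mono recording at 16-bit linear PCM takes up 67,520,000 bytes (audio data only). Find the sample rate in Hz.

Bytes = sample_rate × seconds × bytes_per_sample × channels.
sample_rate = 67,520,000 / (1,055 × 2 × 1) = 67,520,000 / 2,110 = 32,000 Hz.

32,000 Hz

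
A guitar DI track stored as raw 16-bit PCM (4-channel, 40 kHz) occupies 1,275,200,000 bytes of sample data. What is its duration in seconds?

3,985 seconds

Byte rate = 40,000 × 2 × 4 = 320,000 bytes/s.
Duration = 1,275,200,000 / 320,000 = 3,985 s.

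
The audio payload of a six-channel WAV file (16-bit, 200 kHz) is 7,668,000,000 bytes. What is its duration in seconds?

3,195 seconds

Byte rate = 200,000 × 2 × 6 = 2,400,000 bytes/s.
Duration = 7,668,000,000 / 2,400,000 = 3,195 s.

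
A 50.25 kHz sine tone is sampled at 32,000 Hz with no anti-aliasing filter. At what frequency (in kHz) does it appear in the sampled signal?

13.75 kHz

Nyquist = 32,000/2 = 16,000 Hz; 50,250 Hz exceeds it.
Alias = |50,250 − 2×32,000| = |50,250 − 64,000| = 13,750 Hz = 13.75 kHz.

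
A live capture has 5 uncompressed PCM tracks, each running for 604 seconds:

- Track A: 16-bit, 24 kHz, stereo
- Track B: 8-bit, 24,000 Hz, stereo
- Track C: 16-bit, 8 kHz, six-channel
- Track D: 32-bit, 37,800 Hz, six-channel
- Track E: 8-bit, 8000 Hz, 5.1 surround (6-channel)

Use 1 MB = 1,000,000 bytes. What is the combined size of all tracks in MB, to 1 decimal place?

721.9 MB

Track A: 24,000 × 604 × 2 × 2 = 57,984,000 bytes.
Track B: 24,000 × 604 × 1 × 2 = 28,992,000 bytes.
Track C: 8,000 × 604 × 2 × 6 = 57,984,000 bytes.
Track D: 37,800 × 604 × 4 × 6 = 547,948,800 bytes.
Track E: 8,000 × 604 × 1 × 6 = 28,992,000 bytes.
Total = 721,900,800 bytes = 721.9 MB.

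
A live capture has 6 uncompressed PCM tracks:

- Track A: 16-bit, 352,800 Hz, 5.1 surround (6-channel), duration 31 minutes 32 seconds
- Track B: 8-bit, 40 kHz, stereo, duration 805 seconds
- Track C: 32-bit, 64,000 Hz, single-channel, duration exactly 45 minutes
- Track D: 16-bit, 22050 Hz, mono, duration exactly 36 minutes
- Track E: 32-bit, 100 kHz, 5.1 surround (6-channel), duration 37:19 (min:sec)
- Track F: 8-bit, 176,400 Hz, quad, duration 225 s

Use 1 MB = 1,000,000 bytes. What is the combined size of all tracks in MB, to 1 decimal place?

14393.2 MB

Track A: 31 minutes 32 seconds = 1,892 s; 352,800 × 1,892 × 2 × 6 = 8,009,971,200 bytes.
Track B: 40,000 × 805 × 1 × 2 = 64,400,000 bytes.
Track C: exactly 45 minutes = 2,700 s; 64,000 × 2,700 × 4 × 1 = 691,200,000 bytes.
Track D: exactly 36 minutes = 2,160 s; 22,050 × 2,160 × 2 × 1 = 95,256,000 bytes.
Track E: 37:19 (min:sec) = 2,239 s; 100,000 × 2,239 × 4 × 6 = 5,373,600,000 bytes.
Track F: 176,400 × 225 × 1 × 4 = 158,760,000 bytes.
Total = 14,393,187,200 bytes = 14393.2 MB.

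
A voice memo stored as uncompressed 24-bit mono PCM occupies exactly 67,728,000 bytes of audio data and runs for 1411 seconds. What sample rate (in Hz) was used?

Bytes = sample_rate × seconds × bytes_per_sample × channels.
sample_rate = 67,728,000 / (1,411 × 3 × 1) = 67,728,000 / 4,233 = 16,000 Hz.

16,000 Hz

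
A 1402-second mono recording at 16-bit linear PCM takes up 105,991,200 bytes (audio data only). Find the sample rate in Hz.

Bytes = sample_rate × seconds × bytes_per_sample × channels.
sample_rate = 105,991,200 / (1,402 × 2 × 1) = 105,991,200 / 2,804 = 37,800 Hz.

37,800 Hz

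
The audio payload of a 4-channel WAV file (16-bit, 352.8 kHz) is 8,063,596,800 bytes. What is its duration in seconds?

2,857 seconds

Byte rate = 352,800 × 2 × 4 = 2,822,400 bytes/s.
Duration = 8,063,596,800 / 2,822,400 = 2,857 s.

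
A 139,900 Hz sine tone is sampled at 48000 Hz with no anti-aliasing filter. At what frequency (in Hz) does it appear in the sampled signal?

Nyquist = 48,000/2 = 24,000 Hz; 139,900 Hz exceeds it.
Alias = |139,900 − 3×48,000| = |139,900 − 144,000| = 4,100 Hz.

4,100 Hz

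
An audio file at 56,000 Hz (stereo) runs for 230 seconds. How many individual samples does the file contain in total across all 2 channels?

25,760,000 samples

56,000 × 230 s × 2 ch = 25,760,000 samples.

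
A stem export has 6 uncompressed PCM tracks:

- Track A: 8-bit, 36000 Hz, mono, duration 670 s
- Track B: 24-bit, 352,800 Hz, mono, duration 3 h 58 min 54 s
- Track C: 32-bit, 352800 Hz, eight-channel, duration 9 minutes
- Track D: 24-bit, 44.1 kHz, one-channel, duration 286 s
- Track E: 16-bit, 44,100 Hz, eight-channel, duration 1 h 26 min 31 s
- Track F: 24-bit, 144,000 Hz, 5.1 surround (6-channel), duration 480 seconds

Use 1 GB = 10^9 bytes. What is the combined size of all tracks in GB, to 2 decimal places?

26.24 GB

Track A: 36,000 × 670 × 1 × 1 = 24,120,000 bytes.
Track B: 3 h 58 min 54 s = 14,334 s; 352,800 × 14,334 × 3 × 1 = 15,171,105,600 bytes.
Track C: 9 minutes = 540 s; 352,800 × 540 × 4 × 8 = 6,096,384,000 bytes.
Track D: 44,100 × 286 × 3 × 1 = 37,837,800 bytes.
Track E: 1 h 26 min 31 s = 5,191 s; 44,100 × 5,191 × 2 × 8 = 3,662,769,600 bytes.
Track F: 144,000 × 480 × 3 × 6 = 1,244,160,000 bytes.
Total = 26,236,377,000 bytes = 26.24 GB.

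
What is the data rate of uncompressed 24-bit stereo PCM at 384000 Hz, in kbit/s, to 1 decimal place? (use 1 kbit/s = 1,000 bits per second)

Bit rate = 384,000 × 24 × 2 = 18,432,000 bits/s.
= 18432.0 kbit/s.

18432.0 kbit/s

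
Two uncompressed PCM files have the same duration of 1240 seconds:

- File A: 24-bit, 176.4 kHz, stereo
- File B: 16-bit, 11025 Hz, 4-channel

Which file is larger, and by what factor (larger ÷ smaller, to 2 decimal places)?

File A: 176,400 × 3 × 2 = 1,058,400 bytes/s.
File B: 11,025 × 2 × 4 = 88,200 bytes/s.
File A is larger; ratio = 1,312,416,000 / 109,368,000 = 12.00.

File A, by a factor of 12.00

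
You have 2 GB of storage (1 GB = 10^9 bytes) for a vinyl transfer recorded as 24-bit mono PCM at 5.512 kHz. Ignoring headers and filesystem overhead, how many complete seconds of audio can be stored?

Uncompressed byte rate = 5,512 × 3 × 1 = 16,536 bytes/s.
Capacity = 2 × 1,000,000,000 = 2,000,000,000 bytes.
2,000,000,000 / 16,536 ≈ 120948.23 s → 120,948 seconds.

120,948 seconds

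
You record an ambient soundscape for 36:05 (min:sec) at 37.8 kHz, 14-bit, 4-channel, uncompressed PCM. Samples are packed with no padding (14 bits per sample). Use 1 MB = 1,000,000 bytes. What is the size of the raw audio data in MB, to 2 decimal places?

Duration = 36:05 (min:sec) = 2,165 s.
Bits = 37,800 × 2,165 × 14 × 4 = 4,582,872,000 bits = 572,859,000 bytes.
572,859,000 / 1,000,000 = 572.86 MB.

572.86 MB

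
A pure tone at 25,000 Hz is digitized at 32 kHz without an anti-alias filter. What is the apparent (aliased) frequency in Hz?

Nyquist = 32,000/2 = 16,000 Hz; 25,000 Hz exceeds it.
Alias = |25,000 − 1×32,000| = |25,000 − 32,000| = 7,000 Hz.

7,000 Hz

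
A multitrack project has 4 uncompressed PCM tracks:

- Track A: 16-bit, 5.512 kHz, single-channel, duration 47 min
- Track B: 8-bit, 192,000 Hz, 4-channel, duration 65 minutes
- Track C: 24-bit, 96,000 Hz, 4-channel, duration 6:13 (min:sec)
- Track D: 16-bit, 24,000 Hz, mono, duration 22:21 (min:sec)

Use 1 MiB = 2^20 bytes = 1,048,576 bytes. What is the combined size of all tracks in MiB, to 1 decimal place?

3357.3 MiB

Track A: 47 min = 2,820 s; 5,512 × 2,820 × 2 × 1 = 31,087,680 bytes.
Track B: 65 minutes = 3,900 s; 192,000 × 3,900 × 1 × 4 = 2,995,200,000 bytes.
Track C: 6:13 (min:sec) = 373 s; 96,000 × 373 × 3 × 4 = 429,696,000 bytes.
Track D: 22:21 (min:sec) = 1,341 s; 24,000 × 1,341 × 2 × 1 = 64,368,000 bytes.
Total = 3,520,351,680 bytes = 3357.3 MiB.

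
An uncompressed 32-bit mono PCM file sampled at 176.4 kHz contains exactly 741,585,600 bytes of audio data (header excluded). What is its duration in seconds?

Byte rate = 176,400 × 4 × 1 = 705,600 bytes/s.
Duration = 741,585,600 / 705,600 = 1,051 s.

1,051 seconds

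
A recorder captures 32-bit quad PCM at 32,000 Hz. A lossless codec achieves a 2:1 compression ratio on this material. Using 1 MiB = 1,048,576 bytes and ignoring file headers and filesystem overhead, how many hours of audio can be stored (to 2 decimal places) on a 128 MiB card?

Uncompressed byte rate = 32,000 × 4 × 4 = 512,000 bytes/s.
After 2:1 compression, effective rate ≈ 256000 bytes/s.
Capacity = 128 × 1,048,576 = 134,217,728 bytes.
134,217,728 / effective rate ≈ 524.29 s → 0.15 hours.

0.15 hours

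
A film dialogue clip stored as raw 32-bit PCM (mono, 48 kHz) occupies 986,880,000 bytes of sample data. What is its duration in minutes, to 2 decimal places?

Byte rate = 48,000 × 4 × 1 = 192,000 bytes/s.
Duration = 986,880,000 / 192,000 = 5,140 s.
5,140 s / 60 = 85.67 minutes.

85.67 minutes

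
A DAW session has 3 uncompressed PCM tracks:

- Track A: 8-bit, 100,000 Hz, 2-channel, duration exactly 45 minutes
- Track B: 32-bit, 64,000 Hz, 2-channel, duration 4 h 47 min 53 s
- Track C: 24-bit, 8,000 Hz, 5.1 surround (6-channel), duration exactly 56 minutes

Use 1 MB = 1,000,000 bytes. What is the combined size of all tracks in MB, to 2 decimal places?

9867.62 MB

Track A: exactly 45 minutes = 2,700 s; 100,000 × 2,700 × 1 × 2 = 540,000,000 bytes.
Track B: 4 h 47 min 53 s = 17,273 s; 64,000 × 17,273 × 4 × 2 = 8,843,776,000 bytes.
Track C: exactly 56 minutes = 3,360 s; 8,000 × 3,360 × 3 × 6 = 483,840,000 bytes.
Total = 9,867,616,000 bytes = 9867.62 MB.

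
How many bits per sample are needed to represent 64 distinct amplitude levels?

6 bits

log2(64) = 6.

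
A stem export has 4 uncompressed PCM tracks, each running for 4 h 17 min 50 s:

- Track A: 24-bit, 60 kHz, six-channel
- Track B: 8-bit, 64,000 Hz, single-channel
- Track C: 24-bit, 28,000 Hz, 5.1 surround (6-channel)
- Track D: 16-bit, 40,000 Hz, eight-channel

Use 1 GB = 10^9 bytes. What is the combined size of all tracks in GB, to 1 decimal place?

4 h 17 min 50 s = 15,470 s.
Track A: 60,000 × 15,470 × 3 × 6 = 16,707,600,000 bytes.
Track B: 64,000 × 15,470 × 1 × 1 = 990,080,000 bytes.
Track C: 28,000 × 15,470 × 3 × 6 = 7,796,880,000 bytes.
Track D: 40,000 × 15,470 × 2 × 8 = 9,900,800,000 bytes.
Total = 35,395,360,000 bytes = 35.4 GB.

35.4 GB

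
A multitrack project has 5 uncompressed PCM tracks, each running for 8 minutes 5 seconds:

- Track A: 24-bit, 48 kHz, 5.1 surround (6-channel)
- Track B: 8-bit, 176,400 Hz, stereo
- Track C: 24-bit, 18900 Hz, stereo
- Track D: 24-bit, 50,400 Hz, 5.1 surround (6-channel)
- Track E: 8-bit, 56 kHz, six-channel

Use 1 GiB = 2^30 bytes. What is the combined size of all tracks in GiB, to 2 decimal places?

8 minutes 5 seconds = 485 s.
Track A: 48,000 × 485 × 3 × 6 = 419,040,000 bytes.
Track B: 176,400 × 485 × 1 × 2 = 171,108,000 bytes.
Track C: 18,900 × 485 × 3 × 2 = 54,999,000 bytes.
Track D: 50,400 × 485 × 3 × 6 = 439,992,000 bytes.
Track E: 56,000 × 485 × 1 × 6 = 162,960,000 bytes.
Total = 1,248,099,000 bytes = 1.16 GiB.

1.16 GiB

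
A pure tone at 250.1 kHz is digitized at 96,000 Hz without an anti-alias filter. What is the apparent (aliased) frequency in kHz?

Nyquist = 96,000/2 = 48,000 Hz; 250,100 Hz exceeds it.
Alias = |250,100 − 3×96,000| = |250,100 − 288,000| = 37,900 Hz = 37.9 kHz.

37.9 kHz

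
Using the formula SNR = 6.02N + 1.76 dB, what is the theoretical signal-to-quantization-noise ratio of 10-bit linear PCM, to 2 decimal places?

6.02 × 10 + 1.76 = 61.96 dB.

61.96 dB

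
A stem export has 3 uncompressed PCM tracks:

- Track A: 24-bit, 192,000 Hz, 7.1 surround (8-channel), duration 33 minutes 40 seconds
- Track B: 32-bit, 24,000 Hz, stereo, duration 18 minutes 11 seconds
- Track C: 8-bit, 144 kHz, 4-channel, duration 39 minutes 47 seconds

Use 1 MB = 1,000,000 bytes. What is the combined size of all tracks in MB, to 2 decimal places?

10892.54 MB

Track A: 33 minutes 40 seconds = 2,020 s; 192,000 × 2,020 × 3 × 8 = 9,308,160,000 bytes.
Track B: 18 minutes 11 seconds = 1,091 s; 24,000 × 1,091 × 4 × 2 = 209,472,000 bytes.
Track C: 39 minutes 47 seconds = 2,387 s; 144,000 × 2,387 × 1 × 4 = 1,374,912,000 bytes.
Total = 10,892,544,000 bytes = 10892.54 MB.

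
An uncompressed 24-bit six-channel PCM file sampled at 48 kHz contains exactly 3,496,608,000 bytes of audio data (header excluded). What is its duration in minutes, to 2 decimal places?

67.45 minutes

Byte rate = 48,000 × 3 × 6 = 864,000 bytes/s.
Duration = 3,496,608,000 / 864,000 = 4,047 s.
4,047 s / 60 = 67.45 minutes.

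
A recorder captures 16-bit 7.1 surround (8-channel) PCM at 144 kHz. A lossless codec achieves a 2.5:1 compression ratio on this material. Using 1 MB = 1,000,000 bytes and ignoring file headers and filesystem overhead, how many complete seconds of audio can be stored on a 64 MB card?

Uncompressed byte rate = 144,000 × 2 × 8 = 2,304,000 bytes/s.
After 2.5:1 compression, effective rate ≈ 921600 bytes/s.
Capacity = 64 × 1,000,000 = 64,000,000 bytes.
64,000,000 / effective rate ≈ 69.44 s → 69 seconds.

69 seconds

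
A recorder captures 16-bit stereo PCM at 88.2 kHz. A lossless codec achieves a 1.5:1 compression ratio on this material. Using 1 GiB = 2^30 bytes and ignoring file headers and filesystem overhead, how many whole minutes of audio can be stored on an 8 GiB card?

608 minutes

Uncompressed byte rate = 88,200 × 2 × 2 = 352,800 bytes/s.
After 1.5:1 compression, effective rate ≈ 235200 bytes/s.
Capacity = 8 × 1,073,741,824 = 8,589,934,592 bytes.
8,589,934,592 / effective rate ≈ 36521.83 s → 608 minutes.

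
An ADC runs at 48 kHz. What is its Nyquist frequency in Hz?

Nyquist frequency = sample rate / 2 = 48,000 / 2 = 24,000 Hz.

24,000 Hz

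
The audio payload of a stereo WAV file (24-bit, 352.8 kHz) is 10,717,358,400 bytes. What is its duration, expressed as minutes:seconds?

84:23

Byte rate = 352,800 × 3 × 2 = 2,116,800 bytes/s.
Duration = 10,717,358,400 / 2,116,800 = 5,063 s.
5,063 s = 84:23.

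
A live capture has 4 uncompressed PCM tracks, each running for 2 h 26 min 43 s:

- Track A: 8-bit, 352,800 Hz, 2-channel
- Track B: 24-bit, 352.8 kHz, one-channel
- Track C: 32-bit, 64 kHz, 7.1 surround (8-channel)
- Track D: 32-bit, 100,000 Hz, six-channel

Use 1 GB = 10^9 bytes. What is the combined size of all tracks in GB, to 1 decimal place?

54.7 GB

2 h 26 min 43 s = 8,803 s.
Track A: 352,800 × 8,803 × 1 × 2 = 6,211,396,800 bytes.
Track B: 352,800 × 8,803 × 3 × 1 = 9,317,095,200 bytes.
Track C: 64,000 × 8,803 × 4 × 8 = 18,028,544,000 bytes.
Track D: 100,000 × 8,803 × 4 × 6 = 21,127,200,000 bytes.
Total = 54,684,236,000 bytes = 54.7 GB.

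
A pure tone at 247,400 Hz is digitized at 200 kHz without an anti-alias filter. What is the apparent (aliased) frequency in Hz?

47,400 Hz

Nyquist = 200,000/2 = 100,000 Hz; 247,400 Hz exceeds it.
Alias = |247,400 − 1×200,000| = |247,400 − 200,000| = 47,400 Hz.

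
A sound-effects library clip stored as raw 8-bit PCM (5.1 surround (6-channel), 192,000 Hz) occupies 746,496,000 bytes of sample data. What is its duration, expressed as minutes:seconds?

Byte rate = 192,000 × 1 × 6 = 1,152,000 bytes/s.
Duration = 746,496,000 / 1,152,000 = 648 s.
648 s = 10:48.

10:48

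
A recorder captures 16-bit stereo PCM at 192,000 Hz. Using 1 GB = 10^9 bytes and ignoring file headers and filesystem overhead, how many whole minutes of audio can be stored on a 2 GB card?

43 minutes

Uncompressed byte rate = 192,000 × 2 × 2 = 768,000 bytes/s.
Capacity = 2 × 1,000,000,000 = 2,000,000,000 bytes.
2,000,000,000 / 768,000 ≈ 2604.17 s → 43 minutes.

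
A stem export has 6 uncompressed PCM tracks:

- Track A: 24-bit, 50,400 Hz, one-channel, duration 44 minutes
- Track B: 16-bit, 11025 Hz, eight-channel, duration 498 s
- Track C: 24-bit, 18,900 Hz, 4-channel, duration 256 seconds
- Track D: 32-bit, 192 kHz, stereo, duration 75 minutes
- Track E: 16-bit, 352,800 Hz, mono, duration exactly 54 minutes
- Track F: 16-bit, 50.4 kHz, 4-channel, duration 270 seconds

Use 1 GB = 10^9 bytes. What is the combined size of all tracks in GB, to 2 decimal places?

9.85 GB

Track A: 44 minutes = 2,640 s; 50,400 × 2,640 × 3 × 1 = 399,168,000 bytes.
Track B: 11,025 × 498 × 2 × 8 = 87,847,200 bytes.
Track C: 18,900 × 256 × 3 × 4 = 58,060,800 bytes.
Track D: 75 minutes = 4,500 s; 192,000 × 4,500 × 4 × 2 = 6,912,000,000 bytes.
Track E: exactly 54 minutes = 3,240 s; 352,800 × 3,240 × 2 × 1 = 2,286,144,000 bytes.
Track F: 50,400 × 270 × 2 × 4 = 108,864,000 bytes.
Total = 9,852,084,000 bytes = 9.85 GB.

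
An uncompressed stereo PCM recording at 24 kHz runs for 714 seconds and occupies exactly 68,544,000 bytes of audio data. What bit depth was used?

Bytes per sample = 68,544,000 / (24,000 × 714 × 2) = 68,544,000 / 34,272,000 = 2.
Bit depth = 2 × 8 = 16 bits.

16 bits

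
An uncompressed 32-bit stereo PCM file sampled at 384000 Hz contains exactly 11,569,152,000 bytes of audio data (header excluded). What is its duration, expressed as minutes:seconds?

62:46

Byte rate = 384,000 × 4 × 2 = 3,072,000 bytes/s.
Duration = 11,569,152,000 / 3,072,000 = 3,766 s.
3,766 s = 62:46.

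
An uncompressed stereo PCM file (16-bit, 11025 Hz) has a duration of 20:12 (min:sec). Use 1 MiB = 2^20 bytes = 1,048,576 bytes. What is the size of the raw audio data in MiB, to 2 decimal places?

50.97 MiB

Duration = 20:12 (min:sec) = 1,212 s.
Bytes = 11,025 samples/s × 1,212 s × 2 bytes/sample × 2 ch = 53,449,200 bytes.
53,449,200 / 1,048,576 = 50.97 MiB.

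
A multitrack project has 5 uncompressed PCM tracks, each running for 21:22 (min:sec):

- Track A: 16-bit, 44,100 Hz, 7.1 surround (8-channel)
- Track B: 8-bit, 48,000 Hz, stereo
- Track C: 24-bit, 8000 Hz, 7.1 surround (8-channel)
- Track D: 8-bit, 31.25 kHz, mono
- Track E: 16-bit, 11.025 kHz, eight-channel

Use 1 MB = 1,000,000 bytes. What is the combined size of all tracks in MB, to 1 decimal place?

1540.0 MB

21:22 (min:sec) = 1,282 s.
Track A: 44,100 × 1,282 × 2 × 8 = 904,579,200 bytes.
Track B: 48,000 × 1,282 × 1 × 2 = 123,072,000 bytes.
Track C: 8,000 × 1,282 × 3 × 8 = 246,144,000 bytes.
Track D: 31,250 × 1,282 × 1 × 1 = 40,062,500 bytes.
Track E: 11,025 × 1,282 × 2 × 8 = 226,144,800 bytes.
Total = 1,540,002,500 bytes = 1540.0 MB.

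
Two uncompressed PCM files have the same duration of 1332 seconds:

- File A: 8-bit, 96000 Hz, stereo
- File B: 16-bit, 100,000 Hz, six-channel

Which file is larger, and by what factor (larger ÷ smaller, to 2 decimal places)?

File A: 96,000 × 1 × 2 = 192,000 bytes/s.
File B: 100,000 × 2 × 6 = 1,200,000 bytes/s.
File B is larger; ratio = 1,598,400,000 / 255,744,000 = 6.25.

File B, by a factor of 6.25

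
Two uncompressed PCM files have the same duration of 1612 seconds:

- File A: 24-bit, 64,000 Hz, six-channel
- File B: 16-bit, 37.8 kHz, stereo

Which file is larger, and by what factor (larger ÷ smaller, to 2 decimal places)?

File A, by a factor of 7.62

File A: 64,000 × 3 × 6 = 1,152,000 bytes/s.
File B: 37,800 × 2 × 2 = 151,200 bytes/s.
File A is larger; ratio = 1,857,024,000 / 243,734,400 = 7.62.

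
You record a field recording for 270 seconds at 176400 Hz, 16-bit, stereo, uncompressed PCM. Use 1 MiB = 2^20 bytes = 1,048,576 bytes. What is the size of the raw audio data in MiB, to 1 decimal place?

Bytes = 176,400 samples/s × 270 s × 2 bytes/sample × 2 ch = 190,512,000 bytes.
190,512,000 / 1,048,576 = 181.7 MiB.

181.7 MiB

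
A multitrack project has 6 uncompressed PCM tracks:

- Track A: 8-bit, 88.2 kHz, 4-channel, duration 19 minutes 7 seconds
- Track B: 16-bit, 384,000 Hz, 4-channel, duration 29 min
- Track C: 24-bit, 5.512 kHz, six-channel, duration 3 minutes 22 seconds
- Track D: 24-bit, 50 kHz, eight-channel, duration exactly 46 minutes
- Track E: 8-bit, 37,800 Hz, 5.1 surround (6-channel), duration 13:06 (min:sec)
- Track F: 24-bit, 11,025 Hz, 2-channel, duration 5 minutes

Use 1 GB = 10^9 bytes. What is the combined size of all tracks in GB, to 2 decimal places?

9.28 GB

Track A: 19 minutes 7 seconds = 1,147 s; 88,200 × 1,147 × 1 × 4 = 404,661,600 bytes.
Track B: 29 min = 1,740 s; 384,000 × 1,740 × 2 × 4 = 5,345,280,000 bytes.
Track C: 3 minutes 22 seconds = 202 s; 5,512 × 202 × 3 × 6 = 20,041,632 bytes.
Track D: exactly 46 minutes = 2,760 s; 50,000 × 2,760 × 3 × 8 = 3,312,000,000 bytes.
Track E: 13:06 (min:sec) = 786 s; 37,800 × 786 × 1 × 6 = 178,264,800 bytes.
Track F: 5 minutes = 300 s; 11,025 × 300 × 3 × 2 = 19,845,000 bytes.
Total = 9,280,093,032 bytes = 9.28 GB.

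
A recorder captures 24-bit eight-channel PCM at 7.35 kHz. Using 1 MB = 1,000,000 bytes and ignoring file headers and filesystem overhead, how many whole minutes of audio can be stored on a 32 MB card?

3 minutes

Uncompressed byte rate = 7,350 × 3 × 8 = 176,400 bytes/s.
Capacity = 32 × 1,000,000 = 32,000,000 bytes.
32,000,000 / 176,400 ≈ 181.41 s → 3 minutes.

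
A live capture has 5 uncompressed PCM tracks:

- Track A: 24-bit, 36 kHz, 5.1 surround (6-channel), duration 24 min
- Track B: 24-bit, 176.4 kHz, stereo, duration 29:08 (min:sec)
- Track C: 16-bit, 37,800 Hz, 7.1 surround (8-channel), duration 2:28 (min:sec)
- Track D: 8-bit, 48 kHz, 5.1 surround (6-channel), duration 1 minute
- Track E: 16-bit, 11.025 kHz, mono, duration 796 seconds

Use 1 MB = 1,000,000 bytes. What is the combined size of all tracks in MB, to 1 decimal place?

2907.5 MB

Track A: 24 min = 1,440 s; 36,000 × 1,440 × 3 × 6 = 933,120,000 bytes.
Track B: 29:08 (min:sec) = 1,748 s; 176,400 × 1,748 × 3 × 2 = 1,850,083,200 bytes.
Track C: 2:28 (min:sec) = 148 s; 37,800 × 148 × 2 × 8 = 89,510,400 bytes.
Track D: 1 minute = 60 s; 48,000 × 60 × 1 × 6 = 17,280,000 bytes.
Track E: 11,025 × 796 × 2 × 1 = 17,551,800 bytes.
Total = 2,907,545,400 bytes = 2907.5 MB.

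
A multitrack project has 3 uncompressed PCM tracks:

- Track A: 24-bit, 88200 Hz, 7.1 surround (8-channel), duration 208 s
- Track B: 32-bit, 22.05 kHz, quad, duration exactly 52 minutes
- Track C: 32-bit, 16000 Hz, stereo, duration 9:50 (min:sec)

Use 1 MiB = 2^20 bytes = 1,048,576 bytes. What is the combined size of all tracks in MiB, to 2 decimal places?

1541.66 MiB

Track A: 88,200 × 208 × 3 × 8 = 440,294,400 bytes.
Track B: exactly 52 minutes = 3,120 s; 22,050 × 3,120 × 4 × 4 = 1,100,736,000 bytes.
Track C: 9:50 (min:sec) = 590 s; 16,000 × 590 × 4 × 2 = 75,520,000 bytes.
Total = 1,616,550,400 bytes = 1541.66 MiB.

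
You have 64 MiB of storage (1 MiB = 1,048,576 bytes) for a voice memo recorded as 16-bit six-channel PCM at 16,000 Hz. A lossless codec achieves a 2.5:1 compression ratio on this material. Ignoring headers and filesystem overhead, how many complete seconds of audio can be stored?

873 seconds

Uncompressed byte rate = 16,000 × 2 × 6 = 192,000 bytes/s.
After 2.5:1 compression, effective rate ≈ 76800 bytes/s.
Capacity = 64 × 1,048,576 = 67,108,864 bytes.
67,108,864 / effective rate ≈ 873.81 s → 873 seconds.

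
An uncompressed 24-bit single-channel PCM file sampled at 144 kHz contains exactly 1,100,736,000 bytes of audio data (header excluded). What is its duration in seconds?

Byte rate = 144,000 × 3 × 1 = 432,000 bytes/s.
Duration = 1,100,736,000 / 432,000 = 2,548 s.

2,548 seconds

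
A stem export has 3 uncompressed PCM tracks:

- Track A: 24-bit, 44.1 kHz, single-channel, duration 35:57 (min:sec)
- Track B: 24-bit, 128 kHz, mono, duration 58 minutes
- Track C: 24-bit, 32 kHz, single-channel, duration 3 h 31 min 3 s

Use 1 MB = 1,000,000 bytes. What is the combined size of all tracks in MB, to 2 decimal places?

2837.34 MB

Track A: 35:57 (min:sec) = 2,157 s; 44,100 × 2,157 × 3 × 1 = 285,371,100 bytes.
Track B: 58 minutes = 3,480 s; 128,000 × 3,480 × 3 × 1 = 1,336,320,000 bytes.
Track C: 3 h 31 min 3 s = 12,663 s; 32,000 × 12,663 × 3 × 1 = 1,215,648,000 bytes.
Total = 2,837,339,100 bytes = 2837.34 MB.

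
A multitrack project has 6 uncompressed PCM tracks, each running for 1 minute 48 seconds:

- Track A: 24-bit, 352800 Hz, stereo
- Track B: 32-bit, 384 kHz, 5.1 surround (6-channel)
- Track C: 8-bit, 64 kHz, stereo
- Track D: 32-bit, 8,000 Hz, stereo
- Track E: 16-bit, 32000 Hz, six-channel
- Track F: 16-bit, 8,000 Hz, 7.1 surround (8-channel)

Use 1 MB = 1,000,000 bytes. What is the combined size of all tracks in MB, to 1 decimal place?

1 minute 48 seconds = 108 s.
Track A: 352,800 × 108 × 3 × 2 = 228,614,400 bytes.
Track B: 384,000 × 108 × 4 × 6 = 995,328,000 bytes.
Track C: 64,000 × 108 × 1 × 2 = 13,824,000 bytes.
Track D: 8,000 × 108 × 4 × 2 = 6,912,000 bytes.
Track E: 32,000 × 108 × 2 × 6 = 41,472,000 bytes.
Track F: 8,000 × 108 × 2 × 8 = 13,824,000 bytes.
Total = 1,299,974,400 bytes = 1300.0 MB.

1300.0 MB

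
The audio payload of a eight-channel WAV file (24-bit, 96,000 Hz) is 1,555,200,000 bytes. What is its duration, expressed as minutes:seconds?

Byte rate = 96,000 × 3 × 8 = 2,304,000 bytes/s.
Duration = 1,555,200,000 / 2,304,000 = 675 s.
675 s = 11:15.

11:15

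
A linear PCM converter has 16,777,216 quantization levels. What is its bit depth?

24 bits

log2(16,777,216) = 24.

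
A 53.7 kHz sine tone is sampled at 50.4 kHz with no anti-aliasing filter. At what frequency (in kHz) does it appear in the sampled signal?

3.3 kHz

Nyquist = 50,400/2 = 25,200 Hz; 53,700 Hz exceeds it.
Alias = |53,700 − 1×50,400| = |53,700 − 50,400| = 3,300 Hz = 3.3 kHz.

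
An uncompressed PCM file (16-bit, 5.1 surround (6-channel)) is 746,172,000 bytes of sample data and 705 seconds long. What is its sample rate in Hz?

88,200 Hz

Bytes = sample_rate × seconds × bytes_per_sample × channels.
sample_rate = 746,172,000 / (705 × 2 × 6) = 746,172,000 / 8,460 = 88,200 Hz.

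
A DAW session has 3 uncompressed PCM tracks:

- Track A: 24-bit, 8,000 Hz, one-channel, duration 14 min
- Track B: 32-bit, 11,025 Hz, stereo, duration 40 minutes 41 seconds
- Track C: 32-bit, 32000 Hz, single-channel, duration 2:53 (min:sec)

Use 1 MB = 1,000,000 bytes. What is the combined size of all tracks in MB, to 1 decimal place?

257.6 MB

Track A: 14 min = 840 s; 8,000 × 840 × 3 × 1 = 20,160,000 bytes.
Track B: 40 minutes 41 seconds = 2,441 s; 11,025 × 2,441 × 4 × 2 = 215,296,200 bytes.
Track C: 2:53 (min:sec) = 173 s; 32,000 × 173 × 4 × 1 = 22,144,000 bytes.
Total = 257,600,200 bytes = 257.6 MB.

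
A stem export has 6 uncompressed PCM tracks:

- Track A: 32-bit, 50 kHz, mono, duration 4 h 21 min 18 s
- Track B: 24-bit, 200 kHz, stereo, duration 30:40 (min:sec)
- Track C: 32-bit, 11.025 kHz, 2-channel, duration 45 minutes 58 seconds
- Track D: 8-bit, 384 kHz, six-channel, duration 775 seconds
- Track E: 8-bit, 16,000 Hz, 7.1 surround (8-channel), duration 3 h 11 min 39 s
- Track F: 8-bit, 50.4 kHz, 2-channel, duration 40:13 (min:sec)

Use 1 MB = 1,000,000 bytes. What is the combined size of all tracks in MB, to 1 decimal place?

9087.6 MB

Track A: 4 h 21 min 18 s = 15,678 s; 50,000 × 15,678 × 4 × 1 = 3,135,600,000 bytes.
Track B: 30:40 (min:sec) = 1,840 s; 200,000 × 1,840 × 3 × 2 = 2,208,000,000 bytes.
Track C: 45 minutes 58 seconds = 2,758 s; 11,025 × 2,758 × 4 × 2 = 243,255,600 bytes.
Track D: 384,000 × 775 × 1 × 6 = 1,785,600,000 bytes.
Track E: 3 h 11 min 39 s = 11,499 s; 16,000 × 11,499 × 1 × 8 = 1,471,872,000 bytes.
Track F: 40:13 (min:sec) = 2,413 s; 50,400 × 2,413 × 1 × 2 = 243,230,400 bytes.
Total = 9,087,558,000 bytes = 9087.6 MB.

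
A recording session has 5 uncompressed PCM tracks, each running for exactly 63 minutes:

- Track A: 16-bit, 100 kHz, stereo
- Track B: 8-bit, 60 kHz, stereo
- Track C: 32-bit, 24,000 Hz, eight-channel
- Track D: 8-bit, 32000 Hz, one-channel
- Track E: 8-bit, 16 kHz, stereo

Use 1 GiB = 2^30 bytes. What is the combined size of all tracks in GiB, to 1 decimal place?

exactly 63 minutes = 3,780 s.
Track A: 100,000 × 3,780 × 2 × 2 = 1,512,000,000 bytes.
Track B: 60,000 × 3,780 × 1 × 2 = 453,600,000 bytes.
Track C: 24,000 × 3,780 × 4 × 8 = 2,903,040,000 bytes.
Track D: 32,000 × 3,780 × 1 × 1 = 120,960,000 bytes.
Track E: 16,000 × 3,780 × 1 × 2 = 120,960,000 bytes.
Total = 5,110,560,000 bytes = 4.8 GiB.

4.8 GiB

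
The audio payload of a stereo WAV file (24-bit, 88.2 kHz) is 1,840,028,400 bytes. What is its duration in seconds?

3,477 seconds

Byte rate = 88,200 × 3 × 2 = 529,200 bytes/s.
Duration = 1,840,028,400 / 529,200 = 3,477 s.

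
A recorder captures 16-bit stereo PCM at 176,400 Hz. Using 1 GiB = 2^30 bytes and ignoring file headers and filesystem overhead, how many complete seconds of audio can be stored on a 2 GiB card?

3,043 seconds

Uncompressed byte rate = 176,400 × 2 × 2 = 705,600 bytes/s.
Capacity = 2 × 1,073,741,824 = 2,147,483,648 bytes.
2,147,483,648 / 705,600 ≈ 3043.49 s → 3,043 seconds.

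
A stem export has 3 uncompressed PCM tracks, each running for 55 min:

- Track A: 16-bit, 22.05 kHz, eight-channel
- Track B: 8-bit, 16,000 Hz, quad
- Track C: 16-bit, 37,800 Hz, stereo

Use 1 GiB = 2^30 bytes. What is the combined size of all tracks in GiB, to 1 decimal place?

55 min = 3,300 s.
Track A: 22,050 × 3,300 × 2 × 8 = 1,164,240,000 bytes.
Track B: 16,000 × 3,300 × 1 × 4 = 211,200,000 bytes.
Track C: 37,800 × 3,300 × 2 × 2 = 498,960,000 bytes.
Total = 1,874,400,000 bytes = 1.7 GiB.

1.7 GiB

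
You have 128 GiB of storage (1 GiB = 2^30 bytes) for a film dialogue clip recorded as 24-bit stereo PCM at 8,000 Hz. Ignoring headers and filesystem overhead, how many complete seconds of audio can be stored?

2,863,311 seconds

Uncompressed byte rate = 8,000 × 3 × 2 = 48,000 bytes/s.
Capacity = 128 × 1,073,741,824 = 137,438,953,472 bytes.
137,438,953,472 / 48,000 ≈ 2863311.53 s → 2,863,311 seconds.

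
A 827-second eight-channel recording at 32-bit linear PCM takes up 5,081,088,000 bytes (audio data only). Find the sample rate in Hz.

Bytes = sample_rate × seconds × bytes_per_sample × channels.
sample_rate = 5,081,088,000 / (827 × 4 × 8) = 5,081,088,000 / 26,464 = 192,000 Hz.

192,000 Hz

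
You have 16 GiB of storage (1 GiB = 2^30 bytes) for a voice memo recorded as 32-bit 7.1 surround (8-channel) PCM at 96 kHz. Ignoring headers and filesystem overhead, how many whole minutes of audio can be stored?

93 minutes

Uncompressed byte rate = 96,000 × 4 × 8 = 3,072,000 bytes/s.
Capacity = 16 × 1,073,741,824 = 17,179,869,184 bytes.
17,179,869,184 / 3,072,000 ≈ 5592.41 s → 93 minutes.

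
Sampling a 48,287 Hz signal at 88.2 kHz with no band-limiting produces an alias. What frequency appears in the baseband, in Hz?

39,913 Hz

Nyquist = 88,200/2 = 44,100 Hz; 48,287 Hz exceeds it.
Alias = |48,287 − 1×88,200| = |48,287 − 88,200| = 39,913 Hz.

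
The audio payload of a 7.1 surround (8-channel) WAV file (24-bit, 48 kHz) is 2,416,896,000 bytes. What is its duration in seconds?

Byte rate = 48,000 × 3 × 8 = 1,152,000 bytes/s.
Duration = 2,416,896,000 / 1,152,000 = 2,098 s.

2,098 seconds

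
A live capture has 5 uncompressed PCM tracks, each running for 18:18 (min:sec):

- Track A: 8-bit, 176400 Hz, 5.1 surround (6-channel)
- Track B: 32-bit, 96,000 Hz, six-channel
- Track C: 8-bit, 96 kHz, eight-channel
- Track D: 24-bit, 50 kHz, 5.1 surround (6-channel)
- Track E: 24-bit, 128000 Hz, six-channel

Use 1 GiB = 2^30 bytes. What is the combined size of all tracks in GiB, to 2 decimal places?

18:18 (min:sec) = 1,098 s.
Track A: 176,400 × 1,098 × 1 × 6 = 1,162,123,200 bytes.
Track B: 96,000 × 1,098 × 4 × 6 = 2,529,792,000 bytes.
Track C: 96,000 × 1,098 × 1 × 8 = 843,264,000 bytes.
Track D: 50,000 × 1,098 × 3 × 6 = 988,200,000 bytes.
Track E: 128,000 × 1,098 × 3 × 6 = 2,529,792,000 bytes.
Total = 8,053,171,200 bytes = 7.50 GiB.

7.50 GiB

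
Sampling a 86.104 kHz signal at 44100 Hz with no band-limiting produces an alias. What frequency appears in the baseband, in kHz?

Nyquist = 44,100/2 = 22,050 Hz; 86,104 Hz exceeds it.
Alias = |86,104 − 2×44,100| = |86,104 − 88,200| = 2,096 Hz = 2.096 kHz.

2.096 kHz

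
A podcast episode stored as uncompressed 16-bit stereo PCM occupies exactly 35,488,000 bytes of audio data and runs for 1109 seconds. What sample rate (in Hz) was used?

8,000 Hz

Bytes = sample_rate × seconds × bytes_per_sample × channels.
sample_rate = 35,488,000 / (1,109 × 2 × 2) = 35,488,000 / 4,436 = 8,000 Hz.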